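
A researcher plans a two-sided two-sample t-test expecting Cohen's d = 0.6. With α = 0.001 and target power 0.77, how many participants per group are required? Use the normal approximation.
n = 91 per group

Sample size formula (two-sample t-test, normal approximation):
n = 2 · ((z_{α/2} + z_β) / d)²

z_{α/2} = 3.291 (for α = 0.001, two-sided)
z_β = 0.739 (for power = 0.77)
d = 0.6

n = 2 · ((3.291 + 0.739) / 0.6)²
n = 2 · (6.717)²
n ≈ 90.24
Round up to the next whole number: n = 91 per group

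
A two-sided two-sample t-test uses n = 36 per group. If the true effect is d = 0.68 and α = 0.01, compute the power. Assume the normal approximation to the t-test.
Power ≈ 0.62

Power calculation (two-sample t-test, normal approximation):
z_β = d · √(n/2) - z_{α/2}
z_β = 0.68 · √(36/2) - 2.576
z_β = 0.68 · 4.243 - 2.576
z_β = 0.309

Power = Φ(z_β) = Φ(0.309) ≈ 0.621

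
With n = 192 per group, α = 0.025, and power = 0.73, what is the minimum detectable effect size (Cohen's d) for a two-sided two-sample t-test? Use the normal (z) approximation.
d ≈ 0.29

Minimum detectable effect (two-sample t-test, normal approximation):
d = (z_{α/2} + z_β) / √(n/2)
d = (2.241 + 0.613) / √(192/2)
d = 2.854 / 9.798
d ≈ 0.29

By Cohen's convention (0.2 small / 0.5 medium / 0.8 large): small effect.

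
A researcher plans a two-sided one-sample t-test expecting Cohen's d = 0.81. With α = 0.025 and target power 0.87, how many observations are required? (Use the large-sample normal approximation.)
n = 18

Sample size formula (one-sample t-test, normal approximation):
n = ((z_{α/2} + z_β) / d)²

z_{α/2} = 2.241 (for α = 0.025, two-sided)
z_β = 1.126 (for power = 0.87)
d = 0.81

n = ((2.241 + 1.126) / 0.81)²
n = (4.157)²
n ≈ 17.28
Round up to the next whole number: n = 18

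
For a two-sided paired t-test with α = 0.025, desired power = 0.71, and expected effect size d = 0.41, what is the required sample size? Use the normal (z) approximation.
n = 47 pairs

Sample size formula (paired t-test, normal approximation):
n = ((z_{α/2} + z_β) / d)²

z_{α/2} = 2.241 (for α = 0.025, two-sided)
z_β = 0.553 (for power = 0.71)
d = 0.41

n = ((2.241 + 0.553) / 0.41)²
n = (6.815)²
n ≈ 46.44
Round up to the next whole number: n = 47 pairs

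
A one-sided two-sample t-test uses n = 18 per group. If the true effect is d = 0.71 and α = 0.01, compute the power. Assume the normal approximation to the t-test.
Power ≈ 0.42

Power calculation (two-sample t-test, normal approximation):
z_β = d · √(n/2) - z_α
z_β = 0.71 · √(18/2) - 2.326
z_β = 0.71 · 3.000 - 2.326
z_β = -0.196

Power = Φ(z_β) = Φ(-0.196) ≈ 0.422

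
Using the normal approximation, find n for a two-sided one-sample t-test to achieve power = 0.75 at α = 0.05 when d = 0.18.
n = 215

Sample size formula (one-sample t-test, normal approximation):
n = ((z_{α/2} + z_β) / d)²

z_{α/2} = 1.960 (for α = 0.05, two-sided)
z_β = 0.674 (for power = 0.75)
d = 0.18

n = ((1.960 + 0.674) / 0.18)²
n = (14.633)²
n ≈ 214.12
Round up to the next whole number: n = 215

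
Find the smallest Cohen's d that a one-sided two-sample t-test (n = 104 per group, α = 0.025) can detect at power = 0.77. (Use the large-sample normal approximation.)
d ≈ 0.37

Minimum detectable effect (two-sample t-test, normal approximation):
d = (z_α + z_β) / √(n/2)
d = (1.960 + 0.739) / √(104/2)
d = 2.699 / 7.211
d ≈ 0.37

By Cohen's convention (0.2 small / 0.5 medium / 0.8 large): small effect.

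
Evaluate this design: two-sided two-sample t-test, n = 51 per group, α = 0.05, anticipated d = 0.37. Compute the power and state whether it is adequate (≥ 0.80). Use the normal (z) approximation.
Power ≈ 0.46; the study is underpowered (power < 0.80)

Power calculation (two-sample t-test, normal approximation):
z_β = d · √(n/2) - z_{α/2}
z_β = 0.37 · √(51/2) - 1.960
z_β = 0.37 · 5.050 - 1.960
z_β = -0.092

Power = Φ(z_β) = Φ(-0.092) ≈ 0.464

Effect size d = 0.37 is small by Cohen's convention (0.2/0.5/0.8).

Threshold: power ≥ 0.80 is conventionally adequate.
Power ≈ 0.46 → the study is underpowered (power < 0.80).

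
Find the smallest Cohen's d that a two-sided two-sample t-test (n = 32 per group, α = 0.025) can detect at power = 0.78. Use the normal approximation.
d ≈ 0.75

Minimum detectable effect (two-sample t-test, normal approximation):
d = (z_{α/2} + z_β) / √(n/2)
d = (2.241 + 0.772) / √(32/2)
d = 3.014 / 4.000
d ≈ 0.75

By Cohen's convention (0.2 small / 0.5 medium / 0.8 large): medium effect.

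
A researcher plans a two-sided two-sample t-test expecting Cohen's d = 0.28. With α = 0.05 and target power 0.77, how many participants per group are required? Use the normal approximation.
n = 186 per group

Sample size formula (two-sample t-test, normal approximation):
n = 2 · ((z_{α/2} + z_β) / d)²

z_{α/2} = 1.960 (for α = 0.05, two-sided)
z_β = 0.739 (for power = 0.77)
d = 0.28

n = 2 · ((1.960 + 0.739) / 0.28)²
n = 2 · (9.639)²
n ≈ 185.82
Round up to the next whole number: n = 186 per group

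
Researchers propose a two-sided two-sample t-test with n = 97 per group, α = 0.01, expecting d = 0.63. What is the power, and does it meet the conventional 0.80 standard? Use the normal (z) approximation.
Power ≈ 0.96; the study is adequately powered (power ≥ 0.80)

Power calculation (two-sample t-test, normal approximation):
z_β = d · √(n/2) - z_{α/2}
z_β = 0.63 · √(97/2) - 2.576
z_β = 0.63 · 6.964 - 2.576
z_β = 1.812

Power = Φ(z_β) = Φ(1.812) ≈ 0.965

Effect size d = 0.63 is medium by Cohen's convention (0.2/0.5/0.8).

Threshold: power ≥ 0.80 is conventionally adequate.
Power ≈ 0.96 → the study is adequately powered (power ≥ 0.80).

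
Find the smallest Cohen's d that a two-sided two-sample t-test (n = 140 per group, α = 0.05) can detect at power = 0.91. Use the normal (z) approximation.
d ≈ 0.39

Minimum detectable effect (two-sample t-test, normal approximation):
d = (z_{α/2} + z_β) / √(n/2)
d = (1.960 + 1.341) / √(140/2)
d = 3.301 / 8.367
d ≈ 0.39

By Cohen's convention (0.2 small / 0.5 medium / 0.8 large): small effect.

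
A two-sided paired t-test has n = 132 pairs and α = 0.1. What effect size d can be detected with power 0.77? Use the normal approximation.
d ≈ 0.21

Minimum detectable effect (paired t-test, normal approximation):
d = (z_{α/2} + z_β) / √n
d = (1.645 + 0.739) / √132
d = 2.384 / 11.489
d ≈ 0.21

By Cohen's convention (0.2 small / 0.5 medium / 0.8 large): small effect.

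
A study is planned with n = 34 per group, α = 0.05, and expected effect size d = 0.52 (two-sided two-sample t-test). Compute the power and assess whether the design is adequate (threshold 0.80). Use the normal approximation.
Power ≈ 0.57; the study is underpowered (power < 0.80)

Power calculation (two-sample t-test, normal approximation):
z_β = d · √(n/2) - z_{α/2}
z_β = 0.52 · √(34/2) - 1.960
z_β = 0.52 · 4.123 - 1.960
z_β = 0.184

Power = Φ(z_β) = Φ(0.184) ≈ 0.573

Effect size d = 0.52 is medium by Cohen's convention (0.2/0.5/0.8).

Threshold: power ≥ 0.80 is conventionally adequate.
Power ≈ 0.57 → the study is underpowered (power < 0.80).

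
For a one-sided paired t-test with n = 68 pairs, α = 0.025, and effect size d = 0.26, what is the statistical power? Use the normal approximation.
Power ≈ 0.57

Power calculation (paired t-test, normal approximation):
z_β = d · √n - z_α
z_β = 0.26 · √68 - 1.960
z_β = 0.26 · 8.246 - 1.960
z_β = 0.184

Power = Φ(z_β) = Φ(0.184) ≈ 0.573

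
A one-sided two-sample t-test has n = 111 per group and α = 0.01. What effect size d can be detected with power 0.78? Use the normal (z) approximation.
d ≈ 0.42

Minimum detectable effect (two-sample t-test, normal approximation):
d = (z_α + z_β) / √(n/2)
d = (2.326 + 0.772) / √(111/2)
d = 3.099 / 7.450
d ≈ 0.42

By Cohen's convention (0.2 small / 0.5 medium / 0.8 large): small effect.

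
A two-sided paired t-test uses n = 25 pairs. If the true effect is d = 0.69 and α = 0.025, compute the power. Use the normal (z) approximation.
Power ≈ 0.89

Power calculation (paired t-test, normal approximation):
z_β = d · √n - z_{α/2}
z_β = 0.69 · √25 - 2.241
z_β = 0.69 · 5.000 - 2.241
z_β = 1.209

Power = Φ(z_β) = Φ(1.209) ≈ 0.887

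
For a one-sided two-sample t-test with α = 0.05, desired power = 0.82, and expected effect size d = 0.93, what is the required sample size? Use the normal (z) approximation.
n = 16 per group

Sample size formula (two-sample t-test, normal approximation):
n = 2 · ((z_α + z_β) / d)²

z_α = 1.645 (for α = 0.05, one-sided)
z_β = 0.915 (for power = 0.82)
d = 0.93

n = 2 · ((1.645 + 0.915) / 0.93)²
n = 2 · (2.753)²
n ≈ 15.16
Round up to the next whole number: n = 16 per group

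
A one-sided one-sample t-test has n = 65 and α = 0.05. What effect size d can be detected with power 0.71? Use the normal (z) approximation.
d ≈ 0.27

Minimum detectable effect (one-sample t-test, normal approximation):
d = (z_α + z_β) / √n
d = (1.645 + 0.553) / √65
d = 2.198 / 8.062
d ≈ 0.27

By Cohen's convention (0.2 small / 0.5 medium / 0.8 large): small effect.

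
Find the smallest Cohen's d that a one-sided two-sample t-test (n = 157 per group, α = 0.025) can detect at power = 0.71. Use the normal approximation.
d ≈ 0.28

Minimum detectable effect (two-sample t-test, normal approximation):
d = (z_α + z_β) / √(n/2)
d = (1.960 + 0.553) / √(157/2)
d = 2.513 / 8.860
d ≈ 0.28

By Cohen's convention (0.2 small / 0.5 medium / 0.8 large): small effect.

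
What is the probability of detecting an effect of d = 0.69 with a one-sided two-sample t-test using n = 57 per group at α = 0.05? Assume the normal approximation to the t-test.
Power ≈ 0.98

Power calculation (two-sample t-test, normal approximation):
z_β = d · √(n/2) - z_α
z_β = 0.69 · √(57/2) - 1.645
z_β = 0.69 · 5.339 - 1.645
z_β = 2.039

Power = Φ(z_β) = Φ(2.039) ≈ 0.979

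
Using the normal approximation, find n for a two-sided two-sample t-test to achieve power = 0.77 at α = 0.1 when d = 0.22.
n = 235 per group

Sample size formula (two-sample t-test, normal approximation):
n = 2 · ((z_{α/2} + z_β) / d)²

z_{α/2} = 1.645 (for α = 0.1, two-sided)
z_β = 0.739 (for power = 0.77)
d = 0.22

n = 2 · ((1.645 + 0.739) / 0.22)²
n = 2 · (10.836)²
n ≈ 234.84
Round up to the next whole number: n = 235 per group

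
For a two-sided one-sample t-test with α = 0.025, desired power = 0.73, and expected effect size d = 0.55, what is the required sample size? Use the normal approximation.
n = 27

Sample size formula (one-sample t-test, normal approximation):
n = ((z_{α/2} + z_β) / d)²

z_{α/2} = 2.241 (for α = 0.025, two-sided)
z_β = 0.613 (for power = 0.73)
d = 0.55

n = ((2.241 + 0.613) / 0.55)²
n = (5.189)²
n ≈ 26.93
Round up to the next whole number: n = 27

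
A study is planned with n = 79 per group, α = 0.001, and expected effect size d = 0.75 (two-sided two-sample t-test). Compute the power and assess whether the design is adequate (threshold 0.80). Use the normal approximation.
Power ≈ 0.92; the study is adequately powered (power ≥ 0.80)

Power calculation (two-sample t-test, normal approximation):
z_β = d · √(n/2) - z_{α/2}
z_β = 0.75 · √(79/2) - 3.291
z_β = 0.75 · 6.285 - 3.291
z_β = 1.423

Power = Φ(z_β) = Φ(1.423) ≈ 0.923

Effect size d = 0.75 is medium by Cohen's convention (0.2/0.5/0.8).

Threshold: power ≥ 0.80 is conventionally adequate.
Power ≈ 0.92 → the study is adequately powered (power ≥ 0.80).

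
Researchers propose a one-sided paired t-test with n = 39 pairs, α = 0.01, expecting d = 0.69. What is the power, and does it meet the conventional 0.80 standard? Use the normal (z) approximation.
Power ≈ 0.98; the study is adequately powered (power ≥ 0.80)

Power calculation (paired t-test, normal approximation):
z_β = d · √n - z_α
z_β = 0.69 · √39 - 2.326
z_β = 0.69 · 6.245 - 2.326
z_β = 1.983

Power = Φ(z_β) = Φ(1.983) ≈ 0.976

Effect size d = 0.69 is medium by Cohen's convention (0.2/0.5/0.8).

Threshold: power ≥ 0.80 is conventionally adequate.
Power ≈ 0.98 → the study is adequately powered (power ≥ 0.80).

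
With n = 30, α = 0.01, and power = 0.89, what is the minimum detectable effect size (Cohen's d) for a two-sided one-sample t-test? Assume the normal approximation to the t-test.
d ≈ 0.69

Minimum detectable effect (one-sample t-test, normal approximation):
d = (z_{α/2} + z_β) / √n
d = (2.576 + 1.227) / √30
d = 3.802 / 5.477
d ≈ 0.69

By Cohen's convention (0.2 small / 0.5 medium / 0.8 large): medium effect.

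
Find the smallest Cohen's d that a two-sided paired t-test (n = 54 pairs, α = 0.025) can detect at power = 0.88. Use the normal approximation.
d ≈ 0.46

Minimum detectable effect (paired t-test, normal approximation):
d = (z_{α/2} + z_β) / √n
d = (2.241 + 1.175) / √54
d = 3.416 / 7.348
d ≈ 0.46

By Cohen's convention (0.2 small / 0.5 medium / 0.8 large): small effect.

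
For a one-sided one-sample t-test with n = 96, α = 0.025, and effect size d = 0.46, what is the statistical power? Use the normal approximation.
Power ≈ 0.99

Power calculation (one-sample t-test, normal approximation):
z_β = d · √n - z_α
z_β = 0.46 · √96 - 1.960
z_β = 0.46 · 9.798 - 1.960
z_β = 2.547

Power = Φ(z_β) = Φ(2.547) ≈ 0.995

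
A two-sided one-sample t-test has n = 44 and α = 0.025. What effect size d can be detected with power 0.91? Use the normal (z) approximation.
d ≈ 0.54

Minimum detectable effect (one-sample t-test, normal approximation):
d = (z_{α/2} + z_β) / √n
d = (2.241 + 1.341) / √44
d = 3.582 / 6.633
d ≈ 0.54

By Cohen's convention (0.2 small / 0.5 medium / 0.8 large): medium effect.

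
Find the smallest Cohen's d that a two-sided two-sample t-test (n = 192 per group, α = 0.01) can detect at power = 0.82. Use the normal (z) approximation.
d ≈ 0.36

Minimum detectable effect (two-sample t-test, normal approximation):
d = (z_{α/2} + z_β) / √(n/2)
d = (2.576 + 0.915) / √(192/2)
d = 3.491 / 9.798
d ≈ 0.36

By Cohen's convention (0.2 small / 0.5 medium / 0.8 large): small effect.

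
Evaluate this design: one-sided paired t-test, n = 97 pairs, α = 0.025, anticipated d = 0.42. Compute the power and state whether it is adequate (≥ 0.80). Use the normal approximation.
Power ≈ 0.99; the study is adequately powered (power ≥ 0.80)

Power calculation (paired t-test, normal approximation):
z_β = d · √n - z_α
z_β = 0.42 · √97 - 1.960
z_β = 0.42 · 9.849 - 1.960
z_β = 2.177

Power = Φ(z_β) = Φ(2.177) ≈ 0.985

Effect size d = 0.42 is small by Cohen's convention (0.2/0.5/0.8).

Threshold: power ≥ 0.80 is conventionally adequate.
Power ≈ 0.99 → the study is adequately powered (power ≥ 0.80).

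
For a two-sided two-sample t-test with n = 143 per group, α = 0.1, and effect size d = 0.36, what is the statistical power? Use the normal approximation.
Power ≈ 0.92

Power calculation (two-sample t-test, normal approximation):
z_β = d · √(n/2) - z_{α/2}
z_β = 0.36 · √(143/2) - 1.645
z_β = 0.36 · 8.456 - 1.645
z_β = 1.399

Power = Φ(z_β) = Φ(1.399) ≈ 0.919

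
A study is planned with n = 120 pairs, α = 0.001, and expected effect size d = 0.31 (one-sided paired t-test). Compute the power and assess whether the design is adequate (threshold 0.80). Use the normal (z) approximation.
Power ≈ 0.62; the study is underpowered (power < 0.80)

Power calculation (paired t-test, normal approximation):
z_β = d · √n - z_α
z_β = 0.31 · √120 - 3.090
z_β = 0.31 · 10.954 - 3.090
z_β = 0.306

Power = Φ(z_β) = Φ(0.306) ≈ 0.620

Effect size d = 0.31 is small by Cohen's convention (0.2/0.5/0.8).

Threshold: power ≥ 0.80 is conventionally adequate.
Power ≈ 0.62 → the study is underpowered (power < 0.80).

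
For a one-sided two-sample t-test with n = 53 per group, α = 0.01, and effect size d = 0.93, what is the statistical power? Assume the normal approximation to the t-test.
Power ≈ 0.99

Power calculation (two-sample t-test, normal approximation):
z_β = d · √(n/2) - z_α
z_β = 0.93 · √(53/2) - 2.326
z_β = 0.93 · 5.148 - 2.326
z_β = 2.461

Power = Φ(z_β) = Φ(2.461) ≈ 0.993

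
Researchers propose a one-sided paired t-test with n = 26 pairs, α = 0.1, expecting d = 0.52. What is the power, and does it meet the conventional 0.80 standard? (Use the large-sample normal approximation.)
Power ≈ 0.91; the study is adequately powered (power ≥ 0.80)

Power calculation (paired t-test, normal approximation):
z_β = d · √n - z_α
z_β = 0.52 · √26 - 1.282
z_β = 0.52 · 5.099 - 1.282
z_β = 1.370

Power = Φ(z_β) = Φ(1.370) ≈ 0.915

Effect size d = 0.52 is medium by Cohen's convention (0.2/0.5/0.8).

Threshold: power ≥ 0.80 is conventionally adequate.
Power ≈ 0.91 → the study is adequately powered (power ≥ 0.80).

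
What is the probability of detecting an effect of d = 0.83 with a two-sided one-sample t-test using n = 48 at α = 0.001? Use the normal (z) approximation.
Power ≈ 0.99

Power calculation (one-sample t-test, normal approximation):
z_β = d · √n - z_{α/2}
z_β = 0.83 · √48 - 3.291
z_β = 0.83 · 6.928 - 3.291
z_β = 2.460

Power = Φ(z_β) = Φ(2.460) ≈ 0.993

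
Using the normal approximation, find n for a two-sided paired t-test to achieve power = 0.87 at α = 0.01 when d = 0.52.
n = 51 pairs

Sample size formula (paired t-test, normal approximation):
n = ((z_{α/2} + z_β) / d)²

z_{α/2} = 2.576 (for α = 0.01, two-sided)
z_β = 1.126 (for power = 0.87)
d = 0.52

n = ((2.576 + 1.126) / 0.52)²
n = (7.119)²
n ≈ 50.68
Round up to the next whole number: n = 51 pairs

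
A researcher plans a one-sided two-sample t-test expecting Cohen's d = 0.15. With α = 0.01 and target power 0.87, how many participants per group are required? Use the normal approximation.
n = 1060 per group

Sample size formula (two-sample t-test, normal approximation):
n = 2 · ((z_α + z_β) / d)²

z_α = 2.326 (for α = 0.01, one-sided)
z_β = 1.126 (for power = 0.87)
d = 0.15

n = 2 · ((2.326 + 1.126) / 0.15)²
n = 2 · (23.013)²
n ≈ 1059.20
Round up to the next whole number: n = 1060 per group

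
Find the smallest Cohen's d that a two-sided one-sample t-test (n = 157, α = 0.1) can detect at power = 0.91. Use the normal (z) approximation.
d ≈ 0.24

Minimum detectable effect (one-sample t-test, normal approximation):
d = (z_{α/2} + z_β) / √n
d = (1.645 + 1.341) / √157
d = 2.986 / 12.530
d ≈ 0.24

By Cohen's convention (0.2 small / 0.5 medium / 0.8 large): small effect.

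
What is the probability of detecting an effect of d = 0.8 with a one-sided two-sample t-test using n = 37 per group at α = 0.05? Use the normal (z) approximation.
Power ≈ 0.96

Power calculation (two-sample t-test, normal approximation):
z_β = d · √(n/2) - z_α
z_β = 0.8 · √(37/2) - 1.645
z_β = 0.8 · 4.301 - 1.645
z_β = 1.796

Power = Φ(z_β) = Φ(1.796) ≈ 0.964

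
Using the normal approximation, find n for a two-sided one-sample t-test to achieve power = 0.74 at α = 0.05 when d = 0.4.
n = 43

Sample size formula (one-sample t-test, normal approximation):
n = ((z_{α/2} + z_β) / d)²

z_{α/2} = 1.960 (for α = 0.05, two-sided)
z_β = 0.643 (for power = 0.74)
d = 0.4

n = ((1.960 + 0.643) / 0.4)²
n = (6.508)²
n ≈ 42.35
Round up to the next whole number: n = 43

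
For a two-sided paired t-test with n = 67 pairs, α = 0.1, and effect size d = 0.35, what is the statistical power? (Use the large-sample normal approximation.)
Power ≈ 0.89

Power calculation (paired t-test, normal approximation):
z_β = d · √n - z_{α/2}
z_β = 0.35 · √67 - 1.645
z_β = 0.35 · 8.185 - 1.645
z_β = 1.220

Power = Φ(z_β) = Φ(1.220) ≈ 0.889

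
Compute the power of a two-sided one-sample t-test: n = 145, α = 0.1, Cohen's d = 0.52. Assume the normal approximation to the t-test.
Power ≈ 1.00

Power calculation (one-sample t-test, normal approximation):
z_β = d · √n - z_{α/2}
z_β = 0.52 · √145 - 1.645
z_β = 0.52 · 12.042 - 1.645
z_β = 4.617

Power = Φ(z_β) = Φ(4.617) ≈ 1.000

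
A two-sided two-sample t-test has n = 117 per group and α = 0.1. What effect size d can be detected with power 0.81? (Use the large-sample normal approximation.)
d ≈ 0.33

Minimum detectable effect (two-sample t-test, normal approximation):
d = (z_{α/2} + z_β) / √(n/2)
d = (1.645 + 0.878) / √(117/2)
d = 2.523 / 7.649
d ≈ 0.33

By Cohen's convention (0.2 small / 0.5 medium / 0.8 large): small effect.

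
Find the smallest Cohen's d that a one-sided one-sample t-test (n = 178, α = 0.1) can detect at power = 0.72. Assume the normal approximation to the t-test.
d ≈ 0.14

Minimum detectable effect (one-sample t-test, normal approximation):
d = (z_α + z_β) / √n
d = (1.282 + 0.583) / √178
d = 1.864 / 13.342
d ≈ 0.14

By Cohen's convention (0.2 small / 0.5 medium / 0.8 large): very small effect.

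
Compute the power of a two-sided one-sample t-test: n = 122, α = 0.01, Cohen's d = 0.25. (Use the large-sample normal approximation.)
Power ≈ 0.57

Power calculation (one-sample t-test, normal approximation):
z_β = d · √n - z_{α/2}
z_β = 0.25 · √122 - 2.576
z_β = 0.25 · 11.045 - 2.576
z_β = 0.186

Power = Φ(z_β) = Φ(0.186) ≈ 0.574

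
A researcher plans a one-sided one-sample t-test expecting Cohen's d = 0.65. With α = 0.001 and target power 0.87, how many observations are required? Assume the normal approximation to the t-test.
n = 43

Sample size formula (one-sample t-test, normal approximation):
n = ((z_α + z_β) / d)²

z_α = 3.090 (for α = 0.001, one-sided)
z_β = 1.126 (for power = 0.87)
d = 0.65

n = ((3.090 + 1.126) / 0.65)²
n = (6.486)²
n ≈ 42.07
Round up to the next whole number: n = 43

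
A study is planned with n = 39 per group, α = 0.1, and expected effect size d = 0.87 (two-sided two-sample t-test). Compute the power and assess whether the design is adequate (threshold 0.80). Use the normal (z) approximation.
Power ≈ 0.99; the study is adequately powered (power ≥ 0.80)

Power calculation (two-sample t-test, normal approximation):
z_β = d · √(n/2) - z_{α/2}
z_β = 0.87 · √(39/2) - 1.645
z_β = 0.87 · 4.416 - 1.645
z_β = 2.197

Power = Φ(z_β) = Φ(2.197) ≈ 0.986

Effect size d = 0.87 is large by Cohen's convention (0.2/0.5/0.8).

Threshold: power ≥ 0.80 is conventionally adequate.
Power ≈ 0.99 → the study is adequately powered (power ≥ 0.80).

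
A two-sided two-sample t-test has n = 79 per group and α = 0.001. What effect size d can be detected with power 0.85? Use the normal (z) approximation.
d ≈ 0.69

Minimum detectable effect (two-sample t-test, normal approximation):
d = (z_{α/2} + z_β) / √(n/2)
d = (3.291 + 1.036) / √(79/2)
d = 4.327 / 6.285
d ≈ 0.69

By Cohen's convention (0.2 small / 0.5 medium / 0.8 large): medium effect.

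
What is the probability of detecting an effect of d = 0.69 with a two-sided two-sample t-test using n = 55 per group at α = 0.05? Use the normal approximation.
Power ≈ 0.95

Power calculation (two-sample t-test, normal approximation):
z_β = d · √(n/2) - z_{α/2}
z_β = 0.69 · √(55/2) - 1.960
z_β = 0.69 · 5.244 - 1.960
z_β = 1.658

Power = Φ(z_β) = Φ(1.658) ≈ 0.951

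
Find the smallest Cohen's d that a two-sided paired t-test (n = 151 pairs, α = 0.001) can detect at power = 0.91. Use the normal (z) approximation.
d ≈ 0.38

Minimum detectable effect (paired t-test, normal approximation):
d = (z_{α/2} + z_β) / √n
d = (3.291 + 1.341) / √151
d = 4.631 / 12.288
d ≈ 0.38

By Cohen's convention (0.2 small / 0.5 medium / 0.8 large): small effect.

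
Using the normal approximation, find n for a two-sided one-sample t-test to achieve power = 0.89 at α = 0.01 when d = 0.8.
n = 23

Sample size formula (one-sample t-test, normal approximation):
n = ((z_{α/2} + z_β) / d)²

z_{α/2} = 2.576 (for α = 0.01, two-sided)
z_β = 1.227 (for power = 0.89)
d = 0.8

n = ((2.576 + 1.227) / 0.8)²
n = (4.754)²
n ≈ 22.60
Round up to the next whole number: n = 23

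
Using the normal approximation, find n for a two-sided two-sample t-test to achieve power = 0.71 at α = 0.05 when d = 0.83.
n = 19 per group

Sample size formula (two-sample t-test, normal approximation):
n = 2 · ((z_{α/2} + z_β) / d)²

z_{α/2} = 1.960 (for α = 0.05, two-sided)
z_β = 0.553 (for power = 0.71)
d = 0.83

n = 2 · ((1.960 + 0.553) / 0.83)²
n = 2 · (3.028)²
n ≈ 18.34
Round up to the next whole number: n = 19 per group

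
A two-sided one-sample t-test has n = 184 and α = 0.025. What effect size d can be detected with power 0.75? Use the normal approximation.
d ≈ 0.21

Minimum detectable effect (one-sample t-test, normal approximation):
d = (z_{α/2} + z_β) / √n
d = (2.241 + 0.674) / √184
d = 2.916 / 13.565
d ≈ 0.21

By Cohen's convention (0.2 small / 0.5 medium / 0.8 large): small effect.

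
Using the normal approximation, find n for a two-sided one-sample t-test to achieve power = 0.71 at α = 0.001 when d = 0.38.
n = 103

Sample size formula (one-sample t-test, normal approximation):
n = ((z_{α/2} + z_β) / d)²

z_{α/2} = 3.291 (for α = 0.001, two-sided)
z_β = 0.553 (for power = 0.71)
d = 0.38

n = ((3.291 + 0.553) / 0.38)²
n = (10.116)²
n ≈ 102.33
Round up to the next whole number: n = 103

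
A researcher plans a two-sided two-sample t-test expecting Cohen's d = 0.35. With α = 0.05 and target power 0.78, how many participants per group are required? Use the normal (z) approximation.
n = 122 per group

Sample size formula (two-sample t-test, normal approximation):
n = 2 · ((z_{α/2} + z_β) / d)²

z_{α/2} = 1.960 (for α = 0.05, two-sided)
z_β = 0.772 (for power = 0.78)
d = 0.35

n = 2 · ((1.960 + 0.772) / 0.35)²
n = 2 · (7.806)²
n ≈ 121.87
Round up to the next whole number: n = 122 per group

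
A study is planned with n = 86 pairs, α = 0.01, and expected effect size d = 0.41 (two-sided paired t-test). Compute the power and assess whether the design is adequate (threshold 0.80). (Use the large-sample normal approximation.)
Power ≈ 0.89; the study is adequately powered (power ≥ 0.80)

Power calculation (paired t-test, normal approximation):
z_β = d · √n - z_{α/2}
z_β = 0.41 · √86 - 2.576
z_β = 0.41 · 9.274 - 2.576
z_β = 1.226

Power = Φ(z_β) = Φ(1.226) ≈ 0.890

Effect size d = 0.41 is small by Cohen's convention (0.2/0.5/0.8).

Threshold: power ≥ 0.80 is conventionally adequate.
Power ≈ 0.89 → the study is adequately powered (power ≥ 0.80).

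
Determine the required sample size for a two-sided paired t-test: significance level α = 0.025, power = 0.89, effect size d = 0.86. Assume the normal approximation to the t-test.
n = 17 pairs

Sample size formula (paired t-test, normal approximation):
n = ((z_{α/2} + z_β) / d)²

z_{α/2} = 2.241 (for α = 0.025, two-sided)
z_β = 1.227 (for power = 0.89)
d = 0.86

n = ((2.241 + 1.227) / 0.86)²
n = (4.033)²
n ≈ 16.27
Round up to the next whole number: n = 17 pairs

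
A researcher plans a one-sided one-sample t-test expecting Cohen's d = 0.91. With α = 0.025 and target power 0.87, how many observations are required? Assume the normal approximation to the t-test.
n = 12

Sample size formula (one-sample t-test, normal approximation):
n = ((z_α + z_β) / d)²

z_α = 1.960 (for α = 0.025, one-sided)
z_β = 1.126 (for power = 0.87)
d = 0.91

n = ((1.960 + 1.126) / 0.91)²
n = (3.391)²
n ≈ 11.50
Round up to the next whole number: n = 12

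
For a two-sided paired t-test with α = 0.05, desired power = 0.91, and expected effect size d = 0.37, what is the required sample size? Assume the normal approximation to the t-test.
n = 80 pairs

Sample size formula (paired t-test, normal approximation):
n = ((z_{α/2} + z_β) / d)²

z_{α/2} = 1.960 (for α = 0.05, two-sided)
z_β = 1.341 (for power = 0.91)
d = 0.37

n = ((1.960 + 1.341) / 0.37)²
n = (8.922)²
n ≈ 79.60
Round up to the next whole number: n = 80 pairs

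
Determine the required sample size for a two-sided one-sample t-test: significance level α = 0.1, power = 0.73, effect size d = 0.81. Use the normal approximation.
n = 8

Sample size formula (one-sample t-test, normal approximation):
n = ((z_{α/2} + z_β) / d)²

z_{α/2} = 1.645 (for α = 0.1, two-sided)
z_β = 0.613 (for power = 0.73)
d = 0.81

n = ((1.645 + 0.613) / 0.81)²
n = (2.788)²
n ≈ 7.77
Round up to the next whole number: n = 8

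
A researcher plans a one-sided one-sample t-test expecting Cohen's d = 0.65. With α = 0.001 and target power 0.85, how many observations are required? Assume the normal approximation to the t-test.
n = 41

Sample size formula (one-sample t-test, normal approximation):
n = ((z_α + z_β) / d)²

z_α = 3.090 (for α = 0.001, one-sided)
z_β = 1.036 (for power = 0.85)
d = 0.65

n = ((3.090 + 1.036) / 0.65)²
n = (6.348)²
n ≈ 40.30
Round up to the next whole number: n = 41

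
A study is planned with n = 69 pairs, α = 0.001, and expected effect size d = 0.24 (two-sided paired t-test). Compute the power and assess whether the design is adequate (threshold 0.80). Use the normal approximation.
Power ≈ 0.10; the study is underpowered (power < 0.80)

Power calculation (paired t-test, normal approximation):
z_β = d · √n - z_{α/2}
z_β = 0.24 · √69 - 3.291
z_β = 0.24 · 8.307 - 3.291
z_β = -1.297

Power = Φ(z_β) = Φ(-1.297) ≈ 0.097

Effect size d = 0.24 is small by Cohen's convention (0.2/0.5/0.8).

Threshold: power ≥ 0.80 is conventionally adequate.
Power ≈ 0.10 → the study is underpowered (power < 0.80).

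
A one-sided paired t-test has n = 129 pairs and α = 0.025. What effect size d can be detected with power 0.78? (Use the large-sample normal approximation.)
d ≈ 0.24

Minimum detectable effect (paired t-test, normal approximation):
d = (z_α + z_β) / √n
d = (1.960 + 0.772) / √129
d = 2.732 / 11.358
d ≈ 0.24

By Cohen's convention (0.2 small / 0.5 medium / 0.8 large): small effect.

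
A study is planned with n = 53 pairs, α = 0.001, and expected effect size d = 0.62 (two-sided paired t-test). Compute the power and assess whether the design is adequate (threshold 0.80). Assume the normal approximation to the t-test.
Power ≈ 0.89; the study is adequately powered (power ≥ 0.80)

Power calculation (paired t-test, normal approximation):
z_β = d · √n - z_{α/2}
z_β = 0.62 · √53 - 3.291
z_β = 0.62 · 7.280 - 3.291
z_β = 1.223

Power = Φ(z_β) = Φ(1.223) ≈ 0.889

Effect size d = 0.62 is medium by Cohen's convention (0.2/0.5/0.8).

Threshold: power ≥ 0.80 is conventionally adequate.
Power ≈ 0.89 → the study is adequately powered (power ≥ 0.80).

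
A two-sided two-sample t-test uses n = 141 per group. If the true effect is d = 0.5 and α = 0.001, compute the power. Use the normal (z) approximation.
Power ≈ 0.82

Power calculation (two-sample t-test, normal approximation):
z_β = d · √(n/2) - z_{α/2}
z_β = 0.5 · √(141/2) - 3.291
z_β = 0.5 · 8.396 - 3.291
z_β = 0.908

Power = Φ(z_β) = Φ(0.908) ≈ 0.818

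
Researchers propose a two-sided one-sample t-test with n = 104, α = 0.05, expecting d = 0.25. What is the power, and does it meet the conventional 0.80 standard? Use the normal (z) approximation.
Power ≈ 0.72; the study is underpowered (power < 0.80)

Power calculation (one-sample t-test, normal approximation):
z_β = d · √n - z_{α/2}
z_β = 0.25 · √104 - 1.960
z_β = 0.25 · 10.198 - 1.960
z_β = 0.590

Power = Φ(z_β) = Φ(0.590) ≈ 0.722

Effect size d = 0.25 is small by Cohen's convention (0.2/0.5/0.8).

Threshold: power ≥ 0.80 is conventionally adequate.
Power ≈ 0.72 → the study is underpowered (power < 0.80).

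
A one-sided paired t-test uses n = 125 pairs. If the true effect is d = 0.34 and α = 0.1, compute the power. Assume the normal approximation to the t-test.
Power ≈ 0.99

Power calculation (paired t-test, normal approximation):
z_β = d · √n - z_α
z_β = 0.34 · √125 - 1.282
z_β = 0.34 · 11.180 - 1.282
z_β = 2.520

Power = Φ(z_β) = Φ(2.520) ≈ 0.994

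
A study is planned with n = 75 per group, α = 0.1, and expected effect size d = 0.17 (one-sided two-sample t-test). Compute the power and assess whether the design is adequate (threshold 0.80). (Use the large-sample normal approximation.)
Power ≈ 0.40; the study is underpowered (power < 0.80)

Power calculation (two-sample t-test, normal approximation):
z_β = d · √(n/2) - z_α
z_β = 0.17 · √(75/2) - 1.282
z_β = 0.17 · 6.124 - 1.282
z_β = -0.241

Power = Φ(z_β) = Φ(-0.241) ≈ 0.405

Effect size d = 0.17 is very small by Cohen's convention (0.2/0.5/0.8).

Threshold: power ≥ 0.80 is conventionally adequate.
Power ≈ 0.40 → the study is underpowered (power < 0.80).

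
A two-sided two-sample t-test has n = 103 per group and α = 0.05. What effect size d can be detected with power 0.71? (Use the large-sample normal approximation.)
d ≈ 0.35

Minimum detectable effect (two-sample t-test, normal approximation):
d = (z_{α/2} + z_β) / √(n/2)
d = (1.960 + 0.553) / √(103/2)
d = 2.513 / 7.176
d ≈ 0.35

By Cohen's convention (0.2 small / 0.5 medium / 0.8 large): small effect.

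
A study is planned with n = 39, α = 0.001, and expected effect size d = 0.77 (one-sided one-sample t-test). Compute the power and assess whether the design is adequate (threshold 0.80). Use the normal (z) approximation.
Power ≈ 0.96; the study is adequately powered (power ≥ 0.80)

Power calculation (one-sample t-test, normal approximation):
z_β = d · √n - z_α
z_β = 0.77 · √39 - 3.090
z_β = 0.77 · 6.245 - 3.090
z_β = 1.718

Power = Φ(z_β) = Φ(1.718) ≈ 0.957

Effect size d = 0.77 is medium by Cohen's convention (0.2/0.5/0.8).

Threshold: power ≥ 0.80 is conventionally adequate.
Power ≈ 0.96 → the study is adequately powered (power ≥ 0.80).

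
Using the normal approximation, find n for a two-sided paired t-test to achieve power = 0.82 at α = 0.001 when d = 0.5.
n = 71 pairs

Sample size formula (paired t-test, normal approximation):
n = ((z_{α/2} + z_β) / d)²

z_{α/2} = 3.291 (for α = 0.001, two-sided)
z_β = 0.915 (for power = 0.82)
d = 0.5

n = ((3.291 + 0.915) / 0.5)²
n = (8.412)²
n ≈ 70.76
Round up to the next whole number: n = 71 pairs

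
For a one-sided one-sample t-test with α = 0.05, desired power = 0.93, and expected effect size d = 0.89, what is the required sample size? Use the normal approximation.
n = 13

Sample size formula (one-sample t-test, normal approximation):
n = ((z_α + z_β) / d)²

z_α = 1.645 (for α = 0.05, one-sided)
z_β = 1.476 (for power = 0.93)
d = 0.89

n = ((1.645 + 1.476) / 0.89)²
n = (3.507)²
n ≈ 12.30
Round up to the next whole number: n = 13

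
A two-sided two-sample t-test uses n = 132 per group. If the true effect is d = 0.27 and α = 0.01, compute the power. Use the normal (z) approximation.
Power ≈ 0.35

Power calculation (two-sample t-test, normal approximation):
z_β = d · √(n/2) - z_{α/2}
z_β = 0.27 · √(132/2) - 2.576
z_β = 0.27 · 8.124 - 2.576
z_β = -0.382

Power = Φ(z_β) = Φ(-0.382) ≈ 0.351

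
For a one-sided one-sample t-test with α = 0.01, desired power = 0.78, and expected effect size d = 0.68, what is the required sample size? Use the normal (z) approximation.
n = 21

Sample size formula (one-sample t-test, normal approximation):
n = ((z_α + z_β) / d)²

z_α = 2.326 (for α = 0.01, one-sided)
z_β = 0.772 (for power = 0.78)
d = 0.68

n = ((2.326 + 0.772) / 0.68)²
n = (4.556)²
n ≈ 20.76
Round up to the next whole number: n = 21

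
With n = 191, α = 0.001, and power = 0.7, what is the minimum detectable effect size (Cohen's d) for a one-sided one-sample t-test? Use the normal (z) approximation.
d ≈ 0.26

Minimum detectable effect (one-sample t-test, normal approximation):
d = (z_α + z_β) / √n
d = (3.090 + 0.524) / √191
d = 3.615 / 13.820
d ≈ 0.26

By Cohen's convention (0.2 small / 0.5 medium / 0.8 large): small effect.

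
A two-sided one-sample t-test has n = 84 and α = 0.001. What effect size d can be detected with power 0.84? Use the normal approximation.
d ≈ 0.47

Minimum detectable effect (one-sample t-test, normal approximation):
d = (z_{α/2} + z_β) / √n
d = (3.291 + 0.994) / √84
d = 4.285 / 9.165
d ≈ 0.47

By Cohen's convention (0.2 small / 0.5 medium / 0.8 large): small effect.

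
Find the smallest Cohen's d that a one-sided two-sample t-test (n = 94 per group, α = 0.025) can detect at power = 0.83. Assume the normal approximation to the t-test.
d ≈ 0.43

Minimum detectable effect (two-sample t-test, normal approximation):
d = (z_α + z_β) / √(n/2)
d = (1.960 + 0.954) / √(94/2)
d = 2.914 / 6.856
d ≈ 0.43

By Cohen's convention (0.2 small / 0.5 medium / 0.8 large): small effect.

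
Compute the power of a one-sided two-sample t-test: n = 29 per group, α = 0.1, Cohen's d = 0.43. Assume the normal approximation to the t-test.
Power ≈ 0.64

Power calculation (two-sample t-test, normal approximation):
z_β = d · √(n/2) - z_α
z_β = 0.43 · √(29/2) - 1.282
z_β = 0.43 · 3.808 - 1.282
z_β = 0.356

Power = Φ(z_β) = Φ(0.356) ≈ 0.639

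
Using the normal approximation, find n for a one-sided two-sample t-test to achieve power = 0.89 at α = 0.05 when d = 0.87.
n = 22 per group

Sample size formula (two-sample t-test, normal approximation):
n = 2 · ((z_α + z_β) / d)²

z_α = 1.645 (for α = 0.05, one-sided)
z_β = 1.227 (for power = 0.89)
d = 0.87

n = 2 · ((1.645 + 1.227) / 0.87)²
n = 2 · (3.301)²
n ≈ 21.79
Round up to the next whole number: n = 22 per group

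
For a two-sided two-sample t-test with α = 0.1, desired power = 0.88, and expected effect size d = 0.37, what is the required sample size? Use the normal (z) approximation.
n = 117 per group

Sample size formula (two-sample t-test, normal approximation):
n = 2 · ((z_{α/2} + z_β) / d)²

z_{α/2} = 1.645 (for α = 0.1, two-sided)
z_β = 1.175 (for power = 0.88)
d = 0.37

n = 2 · ((1.645 + 1.175) / 0.37)²
n = 2 · (7.622)²
n ≈ 116.19
Round up to the next whole number: n = 117 per group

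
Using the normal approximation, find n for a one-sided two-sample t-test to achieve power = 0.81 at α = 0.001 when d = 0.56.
n = 101 per group

Sample size formula (two-sample t-test, normal approximation):
n = 2 · ((z_α + z_β) / d)²

z_α = 3.090 (for α = 0.001, one-sided)
z_β = 0.878 (for power = 0.81)
d = 0.56

n = 2 · ((3.090 + 0.878) / 0.56)²
n = 2 · (7.086)²
n ≈ 100.42
Round up to the next whole number: n = 101 per group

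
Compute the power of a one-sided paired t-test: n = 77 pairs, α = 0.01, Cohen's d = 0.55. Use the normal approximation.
Power ≈ 0.99

Power calculation (paired t-test, normal approximation):
z_β = d · √n - z_α
z_β = 0.55 · √77 - 2.326
z_β = 0.55 · 8.775 - 2.326
z_β = 2.500

Power = Φ(z_β) = Φ(2.500) ≈ 0.994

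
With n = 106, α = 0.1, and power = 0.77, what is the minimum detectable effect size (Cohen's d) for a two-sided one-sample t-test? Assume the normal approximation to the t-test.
d ≈ 0.23

Minimum detectable effect (one-sample t-test, normal approximation):
d = (z_{α/2} + z_β) / √n
d = (1.645 + 0.739) / √106
d = 2.384 / 10.296
d ≈ 0.23

By Cohen's convention (0.2 small / 0.5 medium / 0.8 large): small effect.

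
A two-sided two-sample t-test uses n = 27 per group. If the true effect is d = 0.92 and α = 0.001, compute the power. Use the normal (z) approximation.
Power ≈ 0.54

Power calculation (two-sample t-test, normal approximation):
z_β = d · √(n/2) - z_{α/2}
z_β = 0.92 · √(27/2) - 3.291
z_β = 0.92 · 3.674 - 3.291
z_β = 0.090

Power = Φ(z_β) = Φ(0.090) ≈ 0.536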